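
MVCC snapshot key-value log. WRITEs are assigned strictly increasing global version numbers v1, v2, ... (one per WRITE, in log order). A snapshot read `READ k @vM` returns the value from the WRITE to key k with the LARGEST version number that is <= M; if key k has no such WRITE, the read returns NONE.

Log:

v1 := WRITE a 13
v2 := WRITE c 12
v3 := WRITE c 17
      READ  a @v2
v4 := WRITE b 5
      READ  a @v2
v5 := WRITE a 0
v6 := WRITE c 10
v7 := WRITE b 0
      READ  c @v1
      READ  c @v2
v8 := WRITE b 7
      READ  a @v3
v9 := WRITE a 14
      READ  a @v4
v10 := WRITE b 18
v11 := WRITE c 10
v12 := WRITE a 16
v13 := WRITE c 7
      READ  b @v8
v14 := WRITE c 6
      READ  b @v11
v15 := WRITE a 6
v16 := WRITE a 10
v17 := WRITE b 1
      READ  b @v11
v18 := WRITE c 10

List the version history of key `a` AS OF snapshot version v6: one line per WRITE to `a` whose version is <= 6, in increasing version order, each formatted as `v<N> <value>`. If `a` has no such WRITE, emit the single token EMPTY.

Scan writes for key=a with version <= 6:
  v1 WRITE a 13 -> keep
  v2 WRITE c 12 -> skip
  v3 WRITE c 17 -> skip
  v4 WRITE b 5 -> skip
  v5 WRITE a 0 -> keep
  v6 WRITE c 10 -> skip
  v7 WRITE b 0 -> skip
  v8 WRITE b 7 -> skip
  v9 WRITE a 14 -> drop (> snap)
  v10 WRITE b 18 -> skip
  v11 WRITE c 10 -> skip
  v12 WRITE a 16 -> drop (> snap)
  v13 WRITE c 7 -> skip
  v14 WRITE c 6 -> skip
  v15 WRITE a 6 -> drop (> snap)
  v16 WRITE a 10 -> drop (> snap)
  v17 WRITE b 1 -> skip
  v18 WRITE c 10 -> skip
Collected: [(1, 13), (5, 0)]

Answer: v1 13
v5 0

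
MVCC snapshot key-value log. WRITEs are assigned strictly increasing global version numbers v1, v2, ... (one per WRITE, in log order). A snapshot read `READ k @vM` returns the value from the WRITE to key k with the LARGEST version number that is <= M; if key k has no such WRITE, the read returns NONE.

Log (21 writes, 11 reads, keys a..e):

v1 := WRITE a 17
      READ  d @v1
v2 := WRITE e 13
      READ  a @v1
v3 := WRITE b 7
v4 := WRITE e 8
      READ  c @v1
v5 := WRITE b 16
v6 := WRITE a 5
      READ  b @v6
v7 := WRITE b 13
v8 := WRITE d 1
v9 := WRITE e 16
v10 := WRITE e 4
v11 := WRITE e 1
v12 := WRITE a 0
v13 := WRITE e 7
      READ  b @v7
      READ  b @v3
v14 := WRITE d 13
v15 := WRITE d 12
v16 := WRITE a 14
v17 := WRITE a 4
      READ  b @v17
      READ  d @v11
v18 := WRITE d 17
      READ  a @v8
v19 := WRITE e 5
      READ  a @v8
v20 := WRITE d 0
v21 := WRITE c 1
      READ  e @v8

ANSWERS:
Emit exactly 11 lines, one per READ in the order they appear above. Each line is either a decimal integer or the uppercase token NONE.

Answer: NONE
17
NONE
16
13
7
13
1
5
5
8

Derivation:
v1: WRITE a=17  (a history now [(1, 17)])
READ d @v1: history=[] -> no version <= 1 -> NONE
v2: WRITE e=13  (e history now [(2, 13)])
READ a @v1: history=[(1, 17)] -> pick v1 -> 17
v3: WRITE b=7  (b history now [(3, 7)])
v4: WRITE e=8  (e history now [(2, 13), (4, 8)])
READ c @v1: history=[] -> no version <= 1 -> NONE
v5: WRITE b=16  (b history now [(3, 7), (5, 16)])
v6: WRITE a=5  (a history now [(1, 17), (6, 5)])
READ b @v6: history=[(3, 7), (5, 16)] -> pick v5 -> 16
v7: WRITE b=13  (b history now [(3, 7), (5, 16), (7, 13)])
v8: WRITE d=1  (d history now [(8, 1)])
v9: WRITE e=16  (e history now [(2, 13), (4, 8), (9, 16)])
v10: WRITE e=4  (e history now [(2, 13), (4, 8), (9, 16), (10, 4)])
v11: WRITE e=1  (e history now [(2, 13), (4, 8), (9, 16), (10, 4), (11, 1)])
v12: WRITE a=0  (a history now [(1, 17), (6, 5), (12, 0)])
v13: WRITE e=7  (e history now [(2, 13), (4, 8), (9, 16), (10, 4), (11, 1), (13, 7)])
READ b @v7: history=[(3, 7), (5, 16), (7, 13)] -> pick v7 -> 13
READ b @v3: history=[(3, 7), (5, 16), (7, 13)] -> pick v3 -> 7
v14: WRITE d=13  (d history now [(8, 1), (14, 13)])
v15: WRITE d=12  (d history now [(8, 1), (14, 13), (15, 12)])
v16: WRITE a=14  (a history now [(1, 17), (6, 5), (12, 0), (16, 14)])
v17: WRITE a=4  (a history now [(1, 17), (6, 5), (12, 0), (16, 14), (17, 4)])
READ b @v17: history=[(3, 7), (5, 16), (7, 13)] -> pick v7 -> 13
READ d @v11: history=[(8, 1), (14, 13), (15, 12)] -> pick v8 -> 1
v18: WRITE d=17  (d history now [(8, 1), (14, 13), (15, 12), (18, 17)])
READ a @v8: history=[(1, 17), (6, 5), (12, 0), (16, 14), (17, 4)] -> pick v6 -> 5
v19: WRITE e=5  (e history now [(2, 13), (4, 8), (9, 16), (10, 4), (11, 1), (13, 7), (19, 5)])
READ a @v8: history=[(1, 17), (6, 5), (12, 0), (16, 14), (17, 4)] -> pick v6 -> 5
v20: WRITE d=0  (d history now [(8, 1), (14, 13), (15, 12), (18, 17), (20, 0)])
v21: WRITE c=1  (c history now [(21, 1)])
READ e @v8: history=[(2, 13), (4, 8), (9, 16), (10, 4), (11, 1), (13, 7), (19, 5)] -> pick v4 -> 8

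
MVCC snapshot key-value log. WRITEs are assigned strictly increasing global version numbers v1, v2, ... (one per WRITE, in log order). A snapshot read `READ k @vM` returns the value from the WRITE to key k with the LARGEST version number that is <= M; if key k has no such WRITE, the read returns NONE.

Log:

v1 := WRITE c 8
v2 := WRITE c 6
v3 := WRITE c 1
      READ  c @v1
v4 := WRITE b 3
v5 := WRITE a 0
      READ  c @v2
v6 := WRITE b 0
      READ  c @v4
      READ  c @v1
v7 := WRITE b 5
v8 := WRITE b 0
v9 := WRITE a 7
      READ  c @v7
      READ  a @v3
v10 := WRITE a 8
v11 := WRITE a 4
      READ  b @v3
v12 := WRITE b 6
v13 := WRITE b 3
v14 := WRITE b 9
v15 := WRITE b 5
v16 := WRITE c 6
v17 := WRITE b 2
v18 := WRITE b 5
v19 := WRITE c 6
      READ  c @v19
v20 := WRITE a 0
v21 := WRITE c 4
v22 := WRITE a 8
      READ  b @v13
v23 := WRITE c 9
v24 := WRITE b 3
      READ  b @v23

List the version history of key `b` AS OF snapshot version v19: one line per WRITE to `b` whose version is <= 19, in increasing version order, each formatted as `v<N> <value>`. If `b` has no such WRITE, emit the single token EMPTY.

Scan writes for key=b with version <= 19:
  v1 WRITE c 8 -> skip
  v2 WRITE c 6 -> skip
  v3 WRITE c 1 -> skip
  v4 WRITE b 3 -> keep
  v5 WRITE a 0 -> skip
  v6 WRITE b 0 -> keep
  v7 WRITE b 5 -> keep
  v8 WRITE b 0 -> keep
  v9 WRITE a 7 -> skip
  v10 WRITE a 8 -> skip
  v11 WRITE a 4 -> skip
  v12 WRITE b 6 -> keep
  v13 WRITE b 3 -> keep
  v14 WRITE b 9 -> keep
  v15 WRITE b 5 -> keep
  v16 WRITE c 6 -> skip
  v17 WRITE b 2 -> keep
  v18 WRITE b 5 -> keep
  v19 WRITE c 6 -> skip
  v20 WRITE a 0 -> skip
  v21 WRITE c 4 -> skip
  v22 WRITE a 8 -> skip
  v23 WRITE c 9 -> skip
  v24 WRITE b 3 -> drop (> snap)
Collected: [(4, 3), (6, 0), (7, 5), (8, 0), (12, 6), (13, 3), (14, 9), (15, 5), (17, 2), (18, 5)]

Answer: v4 3
v6 0
v7 5
v8 0
v12 6
v13 3
v14 9
v15 5
v17 2
v18 5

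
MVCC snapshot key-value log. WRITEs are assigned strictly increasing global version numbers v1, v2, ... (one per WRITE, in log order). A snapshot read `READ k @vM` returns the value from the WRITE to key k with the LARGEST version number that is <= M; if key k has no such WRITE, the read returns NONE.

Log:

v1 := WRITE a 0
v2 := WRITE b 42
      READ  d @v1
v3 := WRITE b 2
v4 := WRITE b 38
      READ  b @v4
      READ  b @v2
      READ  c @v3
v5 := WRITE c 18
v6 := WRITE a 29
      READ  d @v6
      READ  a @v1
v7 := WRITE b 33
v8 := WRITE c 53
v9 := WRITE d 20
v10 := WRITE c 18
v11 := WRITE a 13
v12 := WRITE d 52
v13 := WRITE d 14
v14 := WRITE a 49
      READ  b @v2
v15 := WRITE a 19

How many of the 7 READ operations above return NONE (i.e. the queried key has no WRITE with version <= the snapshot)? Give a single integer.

Answer: 3

Derivation:
v1: WRITE a=0  (a history now [(1, 0)])
v2: WRITE b=42  (b history now [(2, 42)])
READ d @v1: history=[] -> no version <= 1 -> NONE
v3: WRITE b=2  (b history now [(2, 42), (3, 2)])
v4: WRITE b=38  (b history now [(2, 42), (3, 2), (4, 38)])
READ b @v4: history=[(2, 42), (3, 2), (4, 38)] -> pick v4 -> 38
READ b @v2: history=[(2, 42), (3, 2), (4, 38)] -> pick v2 -> 42
READ c @v3: history=[] -> no version <= 3 -> NONE
v5: WRITE c=18  (c history now [(5, 18)])
v6: WRITE a=29  (a history now [(1, 0), (6, 29)])
READ d @v6: history=[] -> no version <= 6 -> NONE
READ a @v1: history=[(1, 0), (6, 29)] -> pick v1 -> 0
v7: WRITE b=33  (b history now [(2, 42), (3, 2), (4, 38), (7, 33)])
v8: WRITE c=53  (c history now [(5, 18), (8, 53)])
v9: WRITE d=20  (d history now [(9, 20)])
v10: WRITE c=18  (c history now [(5, 18), (8, 53), (10, 18)])
v11: WRITE a=13  (a history now [(1, 0), (6, 29), (11, 13)])
v12: WRITE d=52  (d history now [(9, 20), (12, 52)])
v13: WRITE d=14  (d history now [(9, 20), (12, 52), (13, 14)])
v14: WRITE a=49  (a history now [(1, 0), (6, 29), (11, 13), (14, 49)])
READ b @v2: history=[(2, 42), (3, 2), (4, 38), (7, 33)] -> pick v2 -> 42
v15: WRITE a=19  (a history now [(1, 0), (6, 29), (11, 13), (14, 49), (15, 19)])
Read results in order: ['NONE', '38', '42', 'NONE', 'NONE', '0', '42']
NONE count = 3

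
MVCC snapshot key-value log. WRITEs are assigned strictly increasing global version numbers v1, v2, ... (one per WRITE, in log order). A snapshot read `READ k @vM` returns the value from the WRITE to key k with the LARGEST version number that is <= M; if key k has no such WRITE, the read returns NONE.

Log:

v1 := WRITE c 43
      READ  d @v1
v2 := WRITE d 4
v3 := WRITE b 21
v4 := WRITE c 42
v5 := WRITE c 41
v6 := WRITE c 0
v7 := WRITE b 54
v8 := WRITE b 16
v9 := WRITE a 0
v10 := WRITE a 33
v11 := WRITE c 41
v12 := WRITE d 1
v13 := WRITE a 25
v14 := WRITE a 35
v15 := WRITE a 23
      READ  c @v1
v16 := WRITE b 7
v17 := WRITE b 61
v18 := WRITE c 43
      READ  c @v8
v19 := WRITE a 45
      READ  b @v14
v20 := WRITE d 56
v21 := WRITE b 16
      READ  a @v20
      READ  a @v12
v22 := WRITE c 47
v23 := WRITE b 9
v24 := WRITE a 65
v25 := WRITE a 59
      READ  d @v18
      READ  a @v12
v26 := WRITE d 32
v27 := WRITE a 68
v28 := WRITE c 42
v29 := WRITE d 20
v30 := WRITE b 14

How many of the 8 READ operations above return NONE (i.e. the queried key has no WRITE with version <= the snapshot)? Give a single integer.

v1: WRITE c=43  (c history now [(1, 43)])
READ d @v1: history=[] -> no version <= 1 -> NONE
v2: WRITE d=4  (d history now [(2, 4)])
v3: WRITE b=21  (b history now [(3, 21)])
v4: WRITE c=42  (c history now [(1, 43), (4, 42)])
v5: WRITE c=41  (c history now [(1, 43), (4, 42), (5, 41)])
v6: WRITE c=0  (c history now [(1, 43), (4, 42), (5, 41), (6, 0)])
v7: WRITE b=54  (b history now [(3, 21), (7, 54)])
v8: WRITE b=16  (b history now [(3, 21), (7, 54), (8, 16)])
v9: WRITE a=0  (a history now [(9, 0)])
v10: WRITE a=33  (a history now [(9, 0), (10, 33)])
v11: WRITE c=41  (c history now [(1, 43), (4, 42), (5, 41), (6, 0), (11, 41)])
v12: WRITE d=1  (d history now [(2, 4), (12, 1)])
v13: WRITE a=25  (a history now [(9, 0), (10, 33), (13, 25)])
v14: WRITE a=35  (a history now [(9, 0), (10, 33), (13, 25), (14, 35)])
v15: WRITE a=23  (a history now [(9, 0), (10, 33), (13, 25), (14, 35), (15, 23)])
READ c @v1: history=[(1, 43), (4, 42), (5, 41), (6, 0), (11, 41)] -> pick v1 -> 43
v16: WRITE b=7  (b history now [(3, 21), (7, 54), (8, 16), (16, 7)])
v17: WRITE b=61  (b history now [(3, 21), (7, 54), (8, 16), (16, 7), (17, 61)])
v18: WRITE c=43  (c history now [(1, 43), (4, 42), (5, 41), (6, 0), (11, 41), (18, 43)])
READ c @v8: history=[(1, 43), (4, 42), (5, 41), (6, 0), (11, 41), (18, 43)] -> pick v6 -> 0
v19: WRITE a=45  (a history now [(9, 0), (10, 33), (13, 25), (14, 35), (15, 23), (19, 45)])
READ b @v14: history=[(3, 21), (7, 54), (8, 16), (16, 7), (17, 61)] -> pick v8 -> 16
v20: WRITE d=56  (d history now [(2, 4), (12, 1), (20, 56)])
v21: WRITE b=16  (b history now [(3, 21), (7, 54), (8, 16), (16, 7), (17, 61), (21, 16)])
READ a @v20: history=[(9, 0), (10, 33), (13, 25), (14, 35), (15, 23), (19, 45)] -> pick v19 -> 45
READ a @v12: history=[(9, 0), (10, 33), (13, 25), (14, 35), (15, 23), (19, 45)] -> pick v10 -> 33
v22: WRITE c=47  (c history now [(1, 43), (4, 42), (5, 41), (6, 0), (11, 41), (18, 43), (22, 47)])
v23: WRITE b=9  (b history now [(3, 21), (7, 54), (8, 16), (16, 7), (17, 61), (21, 16), (23, 9)])
v24: WRITE a=65  (a history now [(9, 0), (10, 33), (13, 25), (14, 35), (15, 23), (19, 45), (24, 65)])
v25: WRITE a=59  (a history now [(9, 0), (10, 33), (13, 25), (14, 35), (15, 23), (19, 45), (24, 65), (25, 59)])
READ d @v18: history=[(2, 4), (12, 1), (20, 56)] -> pick v12 -> 1
READ a @v12: history=[(9, 0), (10, 33), (13, 25), (14, 35), (15, 23), (19, 45), (24, 65), (25, 59)] -> pick v10 -> 33
v26: WRITE d=32  (d history now [(2, 4), (12, 1), (20, 56), (26, 32)])
v27: WRITE a=68  (a history now [(9, 0), (10, 33), (13, 25), (14, 35), (15, 23), (19, 45), (24, 65), (25, 59), (27, 68)])
v28: WRITE c=42  (c history now [(1, 43), (4, 42), (5, 41), (6, 0), (11, 41), (18, 43), (22, 47), (28, 42)])
v29: WRITE d=20  (d history now [(2, 4), (12, 1), (20, 56), (26, 32), (29, 20)])
v30: WRITE b=14  (b history now [(3, 21), (7, 54), (8, 16), (16, 7), (17, 61), (21, 16), (23, 9), (30, 14)])
Read results in order: ['NONE', '43', '0', '16', '45', '33', '1', '33']
NONE count = 1

Answer: 1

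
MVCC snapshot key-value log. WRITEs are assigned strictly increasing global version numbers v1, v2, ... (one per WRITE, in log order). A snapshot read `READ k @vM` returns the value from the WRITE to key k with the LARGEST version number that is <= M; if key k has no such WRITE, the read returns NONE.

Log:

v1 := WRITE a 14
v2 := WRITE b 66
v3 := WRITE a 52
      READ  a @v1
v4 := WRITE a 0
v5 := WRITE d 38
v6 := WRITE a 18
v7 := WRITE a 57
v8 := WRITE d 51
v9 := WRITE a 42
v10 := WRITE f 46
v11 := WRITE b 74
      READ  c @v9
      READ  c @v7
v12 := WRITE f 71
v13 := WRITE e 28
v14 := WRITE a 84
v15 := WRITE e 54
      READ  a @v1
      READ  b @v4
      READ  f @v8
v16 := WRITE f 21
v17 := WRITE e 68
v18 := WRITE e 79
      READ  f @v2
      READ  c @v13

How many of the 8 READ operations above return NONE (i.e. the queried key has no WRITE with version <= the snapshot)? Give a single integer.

v1: WRITE a=14  (a history now [(1, 14)])
v2: WRITE b=66  (b history now [(2, 66)])
v3: WRITE a=52  (a history now [(1, 14), (3, 52)])
READ a @v1: history=[(1, 14), (3, 52)] -> pick v1 -> 14
v4: WRITE a=0  (a history now [(1, 14), (3, 52), (4, 0)])
v5: WRITE d=38  (d history now [(5, 38)])
v6: WRITE a=18  (a history now [(1, 14), (3, 52), (4, 0), (6, 18)])
v7: WRITE a=57  (a history now [(1, 14), (3, 52), (4, 0), (6, 18), (7, 57)])
v8: WRITE d=51  (d history now [(5, 38), (8, 51)])
v9: WRITE a=42  (a history now [(1, 14), (3, 52), (4, 0), (6, 18), (7, 57), (9, 42)])
v10: WRITE f=46  (f history now [(10, 46)])
v11: WRITE b=74  (b history now [(2, 66), (11, 74)])
READ c @v9: history=[] -> no version <= 9 -> NONE
READ c @v7: history=[] -> no version <= 7 -> NONE
v12: WRITE f=71  (f history now [(10, 46), (12, 71)])
v13: WRITE e=28  (e history now [(13, 28)])
v14: WRITE a=84  (a history now [(1, 14), (3, 52), (4, 0), (6, 18), (7, 57), (9, 42), (14, 84)])
v15: WRITE e=54  (e history now [(13, 28), (15, 54)])
READ a @v1: history=[(1, 14), (3, 52), (4, 0), (6, 18), (7, 57), (9, 42), (14, 84)] -> pick v1 -> 14
READ b @v4: history=[(2, 66), (11, 74)] -> pick v2 -> 66
READ f @v8: history=[(10, 46), (12, 71)] -> no version <= 8 -> NONE
v16: WRITE f=21  (f history now [(10, 46), (12, 71), (16, 21)])
v17: WRITE e=68  (e history now [(13, 28), (15, 54), (17, 68)])
v18: WRITE e=79  (e history now [(13, 28), (15, 54), (17, 68), (18, 79)])
READ f @v2: history=[(10, 46), (12, 71), (16, 21)] -> no version <= 2 -> NONE
READ c @v13: history=[] -> no version <= 13 -> NONE
Read results in order: ['14', 'NONE', 'NONE', '14', '66', 'NONE', 'NONE', 'NONE']
NONE count = 5

Answer: 5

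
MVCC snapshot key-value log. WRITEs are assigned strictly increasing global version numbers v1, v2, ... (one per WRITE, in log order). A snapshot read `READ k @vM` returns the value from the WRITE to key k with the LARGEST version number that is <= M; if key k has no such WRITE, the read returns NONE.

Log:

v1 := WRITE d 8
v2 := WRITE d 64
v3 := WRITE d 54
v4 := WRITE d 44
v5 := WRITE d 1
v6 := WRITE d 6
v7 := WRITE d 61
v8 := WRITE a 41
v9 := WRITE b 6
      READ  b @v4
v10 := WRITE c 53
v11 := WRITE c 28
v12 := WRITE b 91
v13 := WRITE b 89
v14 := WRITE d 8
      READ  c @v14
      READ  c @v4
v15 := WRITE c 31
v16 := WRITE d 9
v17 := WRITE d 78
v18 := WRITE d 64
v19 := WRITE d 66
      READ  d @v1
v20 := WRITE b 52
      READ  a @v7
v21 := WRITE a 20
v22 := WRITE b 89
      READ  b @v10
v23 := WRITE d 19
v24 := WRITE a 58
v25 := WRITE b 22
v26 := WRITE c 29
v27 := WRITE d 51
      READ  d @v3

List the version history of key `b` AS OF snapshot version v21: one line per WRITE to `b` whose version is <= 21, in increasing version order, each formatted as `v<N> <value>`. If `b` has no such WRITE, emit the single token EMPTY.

Answer: v9 6
v12 91
v13 89
v20 52

Derivation:
Scan writes for key=b with version <= 21:
  v1 WRITE d 8 -> skip
  v2 WRITE d 64 -> skip
  v3 WRITE d 54 -> skip
  v4 WRITE d 44 -> skip
  v5 WRITE d 1 -> skip
  v6 WRITE d 6 -> skip
  v7 WRITE d 61 -> skip
  v8 WRITE a 41 -> skip
  v9 WRITE b 6 -> keep
  v10 WRITE c 53 -> skip
  v11 WRITE c 28 -> skip
  v12 WRITE b 91 -> keep
  v13 WRITE b 89 -> keep
  v14 WRITE d 8 -> skip
  v15 WRITE c 31 -> skip
  v16 WRITE d 9 -> skip
  v17 WRITE d 78 -> skip
  v18 WRITE d 64 -> skip
  v19 WRITE d 66 -> skip
  v20 WRITE b 52 -> keep
  v21 WRITE a 20 -> skip
  v22 WRITE b 89 -> drop (> snap)
  v23 WRITE d 19 -> skip
  v24 WRITE a 58 -> skip
  v25 WRITE b 22 -> drop (> snap)
  v26 WRITE c 29 -> skip
  v27 WRITE d 51 -> skip
Collected: [(9, 6), (12, 91), (13, 89), (20, 52)]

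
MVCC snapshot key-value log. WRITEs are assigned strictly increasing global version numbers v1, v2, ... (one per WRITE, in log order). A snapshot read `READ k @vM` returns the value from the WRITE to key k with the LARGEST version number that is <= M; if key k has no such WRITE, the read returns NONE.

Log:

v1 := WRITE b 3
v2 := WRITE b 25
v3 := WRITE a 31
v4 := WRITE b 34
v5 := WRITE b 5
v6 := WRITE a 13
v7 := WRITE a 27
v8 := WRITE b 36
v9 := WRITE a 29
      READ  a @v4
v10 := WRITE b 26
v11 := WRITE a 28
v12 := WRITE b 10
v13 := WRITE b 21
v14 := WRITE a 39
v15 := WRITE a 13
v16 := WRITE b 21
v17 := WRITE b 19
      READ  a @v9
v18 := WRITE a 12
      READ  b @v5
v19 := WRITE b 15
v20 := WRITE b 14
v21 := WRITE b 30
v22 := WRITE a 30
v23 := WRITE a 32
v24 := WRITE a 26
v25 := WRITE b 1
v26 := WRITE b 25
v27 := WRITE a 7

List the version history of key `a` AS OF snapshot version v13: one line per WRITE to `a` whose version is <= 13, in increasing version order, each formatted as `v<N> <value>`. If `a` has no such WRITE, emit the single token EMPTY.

Scan writes for key=a with version <= 13:
  v1 WRITE b 3 -> skip
  v2 WRITE b 25 -> skip
  v3 WRITE a 31 -> keep
  v4 WRITE b 34 -> skip
  v5 WRITE b 5 -> skip
  v6 WRITE a 13 -> keep
  v7 WRITE a 27 -> keep
  v8 WRITE b 36 -> skip
  v9 WRITE a 29 -> keep
  v10 WRITE b 26 -> skip
  v11 WRITE a 28 -> keep
  v12 WRITE b 10 -> skip
  v13 WRITE b 21 -> skip
  v14 WRITE a 39 -> drop (> snap)
  v15 WRITE a 13 -> drop (> snap)
  v16 WRITE b 21 -> skip
  v17 WRITE b 19 -> skip
  v18 WRITE a 12 -> drop (> snap)
  v19 WRITE b 15 -> skip
  v20 WRITE b 14 -> skip
  v21 WRITE b 30 -> skip
  v22 WRITE a 30 -> drop (> snap)
  v23 WRITE a 32 -> drop (> snap)
  v24 WRITE a 26 -> drop (> snap)
  v25 WRITE b 1 -> skip
  v26 WRITE b 25 -> skip
  v27 WRITE a 7 -> drop (> snap)
Collected: [(3, 31), (6, 13), (7, 27), (9, 29), (11, 28)]

Answer: v3 31
v6 13
v7 27
v9 29
v11 28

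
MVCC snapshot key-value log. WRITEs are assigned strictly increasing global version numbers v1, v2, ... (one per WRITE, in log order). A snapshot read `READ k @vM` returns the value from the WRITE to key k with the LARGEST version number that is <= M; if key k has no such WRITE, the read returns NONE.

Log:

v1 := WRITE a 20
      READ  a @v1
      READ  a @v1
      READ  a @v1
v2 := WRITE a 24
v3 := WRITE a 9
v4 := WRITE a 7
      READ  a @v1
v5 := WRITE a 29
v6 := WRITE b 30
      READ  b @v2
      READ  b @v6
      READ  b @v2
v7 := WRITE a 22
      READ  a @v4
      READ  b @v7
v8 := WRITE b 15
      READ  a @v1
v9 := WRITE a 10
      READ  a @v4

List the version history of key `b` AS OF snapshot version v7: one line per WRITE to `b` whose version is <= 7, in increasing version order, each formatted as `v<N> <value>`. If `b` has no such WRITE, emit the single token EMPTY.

Scan writes for key=b with version <= 7:
  v1 WRITE a 20 -> skip
  v2 WRITE a 24 -> skip
  v3 WRITE a 9 -> skip
  v4 WRITE a 7 -> skip
  v5 WRITE a 29 -> skip
  v6 WRITE b 30 -> keep
  v7 WRITE a 22 -> skip
  v8 WRITE b 15 -> drop (> snap)
  v9 WRITE a 10 -> skip
Collected: [(6, 30)]

Answer: v6 30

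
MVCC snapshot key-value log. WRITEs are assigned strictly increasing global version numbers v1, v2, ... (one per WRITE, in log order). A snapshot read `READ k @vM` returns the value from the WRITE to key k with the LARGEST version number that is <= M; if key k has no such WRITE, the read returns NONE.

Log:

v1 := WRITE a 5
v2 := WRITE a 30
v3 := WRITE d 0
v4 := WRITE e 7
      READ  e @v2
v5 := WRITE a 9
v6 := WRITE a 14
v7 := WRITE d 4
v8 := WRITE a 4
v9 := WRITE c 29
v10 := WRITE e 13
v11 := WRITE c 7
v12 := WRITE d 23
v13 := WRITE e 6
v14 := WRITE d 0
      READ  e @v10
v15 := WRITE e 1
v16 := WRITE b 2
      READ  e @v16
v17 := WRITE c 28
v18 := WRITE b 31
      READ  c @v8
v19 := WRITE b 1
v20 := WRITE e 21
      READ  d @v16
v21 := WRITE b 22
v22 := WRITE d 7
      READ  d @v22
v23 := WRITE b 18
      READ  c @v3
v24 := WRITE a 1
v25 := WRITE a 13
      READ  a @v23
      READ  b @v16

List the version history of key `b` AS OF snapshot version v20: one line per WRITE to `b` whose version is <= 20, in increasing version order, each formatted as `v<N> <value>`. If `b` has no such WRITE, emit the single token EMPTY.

Answer: v16 2
v18 31
v19 1

Derivation:
Scan writes for key=b with version <= 20:
  v1 WRITE a 5 -> skip
  v2 WRITE a 30 -> skip
  v3 WRITE d 0 -> skip
  v4 WRITE e 7 -> skip
  v5 WRITE a 9 -> skip
  v6 WRITE a 14 -> skip
  v7 WRITE d 4 -> skip
  v8 WRITE a 4 -> skip
  v9 WRITE c 29 -> skip
  v10 WRITE e 13 -> skip
  v11 WRITE c 7 -> skip
  v12 WRITE d 23 -> skip
  v13 WRITE e 6 -> skip
  v14 WRITE d 0 -> skip
  v15 WRITE e 1 -> skip
  v16 WRITE b 2 -> keep
  v17 WRITE c 28 -> skip
  v18 WRITE b 31 -> keep
  v19 WRITE b 1 -> keep
  v20 WRITE e 21 -> skip
  v21 WRITE b 22 -> drop (> snap)
  v22 WRITE d 7 -> skip
  v23 WRITE b 18 -> drop (> snap)
  v24 WRITE a 1 -> skip
  v25 WRITE a 13 -> skip
Collected: [(16, 2), (18, 31), (19, 1)]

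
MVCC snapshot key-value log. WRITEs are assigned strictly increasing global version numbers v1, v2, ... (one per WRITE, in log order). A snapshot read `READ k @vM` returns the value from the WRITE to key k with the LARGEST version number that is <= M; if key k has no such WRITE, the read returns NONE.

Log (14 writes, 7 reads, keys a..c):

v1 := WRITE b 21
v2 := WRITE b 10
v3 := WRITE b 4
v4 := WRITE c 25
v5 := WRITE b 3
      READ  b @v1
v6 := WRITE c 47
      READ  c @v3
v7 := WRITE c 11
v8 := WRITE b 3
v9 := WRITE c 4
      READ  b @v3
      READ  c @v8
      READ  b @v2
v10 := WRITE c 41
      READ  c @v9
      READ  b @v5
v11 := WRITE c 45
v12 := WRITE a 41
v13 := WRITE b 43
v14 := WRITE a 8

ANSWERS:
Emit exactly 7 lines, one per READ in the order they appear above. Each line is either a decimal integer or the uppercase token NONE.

v1: WRITE b=21  (b history now [(1, 21)])
v2: WRITE b=10  (b history now [(1, 21), (2, 10)])
v3: WRITE b=4  (b history now [(1, 21), (2, 10), (3, 4)])
v4: WRITE c=25  (c history now [(4, 25)])
v5: WRITE b=3  (b history now [(1, 21), (2, 10), (3, 4), (5, 3)])
READ b @v1: history=[(1, 21), (2, 10), (3, 4), (5, 3)] -> pick v1 -> 21
v6: WRITE c=47  (c history now [(4, 25), (6, 47)])
READ c @v3: history=[(4, 25), (6, 47)] -> no version <= 3 -> NONE
v7: WRITE c=11  (c history now [(4, 25), (6, 47), (7, 11)])
v8: WRITE b=3  (b history now [(1, 21), (2, 10), (3, 4), (5, 3), (8, 3)])
v9: WRITE c=4  (c history now [(4, 25), (6, 47), (7, 11), (9, 4)])
READ b @v3: history=[(1, 21), (2, 10), (3, 4), (5, 3), (8, 3)] -> pick v3 -> 4
READ c @v8: history=[(4, 25), (6, 47), (7, 11), (9, 4)] -> pick v7 -> 11
READ b @v2: history=[(1, 21), (2, 10), (3, 4), (5, 3), (8, 3)] -> pick v2 -> 10
v10: WRITE c=41  (c history now [(4, 25), (6, 47), (7, 11), (9, 4), (10, 41)])
READ c @v9: history=[(4, 25), (6, 47), (7, 11), (9, 4), (10, 41)] -> pick v9 -> 4
READ b @v5: history=[(1, 21), (2, 10), (3, 4), (5, 3), (8, 3)] -> pick v5 -> 3
v11: WRITE c=45  (c history now [(4, 25), (6, 47), (7, 11), (9, 4), (10, 41), (11, 45)])
v12: WRITE a=41  (a history now [(12, 41)])
v13: WRITE b=43  (b history now [(1, 21), (2, 10), (3, 4), (5, 3), (8, 3), (13, 43)])
v14: WRITE a=8  (a history now [(12, 41), (14, 8)])

Answer: 21
NONE
4
11
10
4
3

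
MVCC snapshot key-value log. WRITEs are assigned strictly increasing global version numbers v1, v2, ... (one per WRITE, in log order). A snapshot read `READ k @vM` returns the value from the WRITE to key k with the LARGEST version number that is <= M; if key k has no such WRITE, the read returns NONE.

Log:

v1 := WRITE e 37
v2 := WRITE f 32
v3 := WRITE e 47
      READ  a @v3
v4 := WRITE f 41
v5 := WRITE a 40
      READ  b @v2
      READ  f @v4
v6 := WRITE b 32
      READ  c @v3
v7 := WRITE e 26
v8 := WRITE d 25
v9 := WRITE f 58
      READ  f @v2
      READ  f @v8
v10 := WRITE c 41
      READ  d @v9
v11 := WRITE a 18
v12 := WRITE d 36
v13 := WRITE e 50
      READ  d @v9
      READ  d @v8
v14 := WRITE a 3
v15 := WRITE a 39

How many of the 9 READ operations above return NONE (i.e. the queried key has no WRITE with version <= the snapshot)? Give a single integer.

Answer: 3

Derivation:
v1: WRITE e=37  (e history now [(1, 37)])
v2: WRITE f=32  (f history now [(2, 32)])
v3: WRITE e=47  (e history now [(1, 37), (3, 47)])
READ a @v3: history=[] -> no version <= 3 -> NONE
v4: WRITE f=41  (f history now [(2, 32), (4, 41)])
v5: WRITE a=40  (a history now [(5, 40)])
READ b @v2: history=[] -> no version <= 2 -> NONE
READ f @v4: history=[(2, 32), (4, 41)] -> pick v4 -> 41
v6: WRITE b=32  (b history now [(6, 32)])
READ c @v3: history=[] -> no version <= 3 -> NONE
v7: WRITE e=26  (e history now [(1, 37), (3, 47), (7, 26)])
v8: WRITE d=25  (d history now [(8, 25)])
v9: WRITE f=58  (f history now [(2, 32), (4, 41), (9, 58)])
READ f @v2: history=[(2, 32), (4, 41), (9, 58)] -> pick v2 -> 32
READ f @v8: history=[(2, 32), (4, 41), (9, 58)] -> pick v4 -> 41
v10: WRITE c=41  (c history now [(10, 41)])
READ d @v9: history=[(8, 25)] -> pick v8 -> 25
v11: WRITE a=18  (a history now [(5, 40), (11, 18)])
v12: WRITE d=36  (d history now [(8, 25), (12, 36)])
v13: WRITE e=50  (e history now [(1, 37), (3, 47), (7, 26), (13, 50)])
READ d @v9: history=[(8, 25), (12, 36)] -> pick v8 -> 25
READ d @v8: history=[(8, 25), (12, 36)] -> pick v8 -> 25
v14: WRITE a=3  (a history now [(5, 40), (11, 18), (14, 3)])
v15: WRITE a=39  (a history now [(5, 40), (11, 18), (14, 3), (15, 39)])
Read results in order: ['NONE', 'NONE', '41', 'NONE', '32', '41', '25', '25', '25']
NONE count = 3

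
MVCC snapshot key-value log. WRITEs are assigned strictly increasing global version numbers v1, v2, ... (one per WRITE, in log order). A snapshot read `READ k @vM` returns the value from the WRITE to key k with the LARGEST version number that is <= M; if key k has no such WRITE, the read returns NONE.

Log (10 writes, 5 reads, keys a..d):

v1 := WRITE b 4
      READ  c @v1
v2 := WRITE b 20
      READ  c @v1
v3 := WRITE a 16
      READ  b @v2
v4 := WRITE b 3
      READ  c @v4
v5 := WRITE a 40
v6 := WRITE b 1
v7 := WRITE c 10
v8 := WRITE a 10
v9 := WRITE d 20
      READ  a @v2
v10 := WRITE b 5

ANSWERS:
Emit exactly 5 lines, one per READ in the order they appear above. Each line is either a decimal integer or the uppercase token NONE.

v1: WRITE b=4  (b history now [(1, 4)])
READ c @v1: history=[] -> no version <= 1 -> NONE
v2: WRITE b=20  (b history now [(1, 4), (2, 20)])
READ c @v1: history=[] -> no version <= 1 -> NONE
v3: WRITE a=16  (a history now [(3, 16)])
READ b @v2: history=[(1, 4), (2, 20)] -> pick v2 -> 20
v4: WRITE b=3  (b history now [(1, 4), (2, 20), (4, 3)])
READ c @v4: history=[] -> no version <= 4 -> NONE
v5: WRITE a=40  (a history now [(3, 16), (5, 40)])
v6: WRITE b=1  (b history now [(1, 4), (2, 20), (4, 3), (6, 1)])
v7: WRITE c=10  (c history now [(7, 10)])
v8: WRITE a=10  (a history now [(3, 16), (5, 40), (8, 10)])
v9: WRITE d=20  (d history now [(9, 20)])
READ a @v2: history=[(3, 16), (5, 40), (8, 10)] -> no version <= 2 -> NONE
v10: WRITE b=5  (b history now [(1, 4), (2, 20), (4, 3), (6, 1), (10, 5)])

Answer: NONE
NONE
20
NONE
NONE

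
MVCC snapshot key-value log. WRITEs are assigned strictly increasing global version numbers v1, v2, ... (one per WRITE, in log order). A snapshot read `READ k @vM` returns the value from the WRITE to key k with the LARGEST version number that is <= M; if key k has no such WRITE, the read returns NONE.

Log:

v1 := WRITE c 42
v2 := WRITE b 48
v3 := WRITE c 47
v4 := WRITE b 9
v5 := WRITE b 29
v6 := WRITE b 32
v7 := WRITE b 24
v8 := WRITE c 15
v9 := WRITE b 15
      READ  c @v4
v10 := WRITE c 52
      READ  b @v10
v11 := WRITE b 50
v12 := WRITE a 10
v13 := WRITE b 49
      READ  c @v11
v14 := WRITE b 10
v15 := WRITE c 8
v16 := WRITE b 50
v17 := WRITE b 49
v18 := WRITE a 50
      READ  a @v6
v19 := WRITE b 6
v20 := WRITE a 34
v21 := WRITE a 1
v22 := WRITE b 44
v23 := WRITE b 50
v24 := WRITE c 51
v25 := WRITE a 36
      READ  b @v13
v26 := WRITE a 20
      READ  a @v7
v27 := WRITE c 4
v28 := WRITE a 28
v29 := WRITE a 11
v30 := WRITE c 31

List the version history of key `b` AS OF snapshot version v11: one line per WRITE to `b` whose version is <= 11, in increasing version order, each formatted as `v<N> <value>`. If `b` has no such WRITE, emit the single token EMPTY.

Scan writes for key=b with version <= 11:
  v1 WRITE c 42 -> skip
  v2 WRITE b 48 -> keep
  v3 WRITE c 47 -> skip
  v4 WRITE b 9 -> keep
  v5 WRITE b 29 -> keep
  v6 WRITE b 32 -> keep
  v7 WRITE b 24 -> keep
  v8 WRITE c 15 -> skip
  v9 WRITE b 15 -> keep
  v10 WRITE c 52 -> skip
  v11 WRITE b 50 -> keep
  v12 WRITE a 10 -> skip
  v13 WRITE b 49 -> drop (> snap)
  v14 WRITE b 10 -> drop (> snap)
  v15 WRITE c 8 -> skip
  v16 WRITE b 50 -> drop (> snap)
  v17 WRITE b 49 -> drop (> snap)
  v18 WRITE a 50 -> skip
  v19 WRITE b 6 -> drop (> snap)
  v20 WRITE a 34 -> skip
  v21 WRITE a 1 -> skip
  v22 WRITE b 44 -> drop (> snap)
  v23 WRITE b 50 -> drop (> snap)
  v24 WRITE c 51 -> skip
  v25 WRITE a 36 -> skip
  v26 WRITE a 20 -> skip
  v27 WRITE c 4 -> skip
  v28 WRITE a 28 -> skip
  v29 WRITE a 11 -> skip
  v30 WRITE c 31 -> skip
Collected: [(2, 48), (4, 9), (5, 29), (6, 32), (7, 24), (9, 15), (11, 50)]

Answer: v2 48
v4 9
v5 29
v6 32
v7 24
v9 15
v11 50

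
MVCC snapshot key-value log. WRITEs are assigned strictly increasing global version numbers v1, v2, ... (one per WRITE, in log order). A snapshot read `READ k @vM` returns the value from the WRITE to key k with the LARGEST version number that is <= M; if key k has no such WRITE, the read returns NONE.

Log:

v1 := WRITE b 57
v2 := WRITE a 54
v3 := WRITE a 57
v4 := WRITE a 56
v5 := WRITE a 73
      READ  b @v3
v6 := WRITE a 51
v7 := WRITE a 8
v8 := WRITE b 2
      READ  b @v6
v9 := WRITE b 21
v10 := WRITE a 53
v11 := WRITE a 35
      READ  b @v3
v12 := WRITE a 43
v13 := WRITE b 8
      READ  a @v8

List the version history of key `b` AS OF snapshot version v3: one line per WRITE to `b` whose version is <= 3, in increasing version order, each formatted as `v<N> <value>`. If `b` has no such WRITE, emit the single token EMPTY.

Scan writes for key=b with version <= 3:
  v1 WRITE b 57 -> keep
  v2 WRITE a 54 -> skip
  v3 WRITE a 57 -> skip
  v4 WRITE a 56 -> skip
  v5 WRITE a 73 -> skip
  v6 WRITE a 51 -> skip
  v7 WRITE a 8 -> skip
  v8 WRITE b 2 -> drop (> snap)
  v9 WRITE b 21 -> drop (> snap)
  v10 WRITE a 53 -> skip
  v11 WRITE a 35 -> skip
  v12 WRITE a 43 -> skip
  v13 WRITE b 8 -> drop (> snap)
Collected: [(1, 57)]

Answer: v1 57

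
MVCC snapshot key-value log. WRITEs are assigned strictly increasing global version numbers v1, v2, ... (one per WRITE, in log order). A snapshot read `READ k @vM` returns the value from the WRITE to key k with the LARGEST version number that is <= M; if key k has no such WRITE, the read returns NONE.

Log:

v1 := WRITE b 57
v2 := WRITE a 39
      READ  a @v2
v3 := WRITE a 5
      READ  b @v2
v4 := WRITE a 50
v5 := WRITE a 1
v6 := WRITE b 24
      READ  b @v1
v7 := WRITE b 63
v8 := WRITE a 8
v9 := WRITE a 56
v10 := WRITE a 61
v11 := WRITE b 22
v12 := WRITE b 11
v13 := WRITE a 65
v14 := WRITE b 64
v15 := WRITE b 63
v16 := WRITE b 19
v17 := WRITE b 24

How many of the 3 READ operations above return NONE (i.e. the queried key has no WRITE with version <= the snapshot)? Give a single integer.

v1: WRITE b=57  (b history now [(1, 57)])
v2: WRITE a=39  (a history now [(2, 39)])
READ a @v2: history=[(2, 39)] -> pick v2 -> 39
v3: WRITE a=5  (a history now [(2, 39), (3, 5)])
READ b @v2: history=[(1, 57)] -> pick v1 -> 57
v4: WRITE a=50  (a history now [(2, 39), (3, 5), (4, 50)])
v5: WRITE a=1  (a history now [(2, 39), (3, 5), (4, 50), (5, 1)])
v6: WRITE b=24  (b history now [(1, 57), (6, 24)])
READ b @v1: history=[(1, 57), (6, 24)] -> pick v1 -> 57
v7: WRITE b=63  (b history now [(1, 57), (6, 24), (7, 63)])
v8: WRITE a=8  (a history now [(2, 39), (3, 5), (4, 50), (5, 1), (8, 8)])
v9: WRITE a=56  (a history now [(2, 39), (3, 5), (4, 50), (5, 1), (8, 8), (9, 56)])
v10: WRITE a=61  (a history now [(2, 39), (3, 5), (4, 50), (5, 1), (8, 8), (9, 56), (10, 61)])
v11: WRITE b=22  (b history now [(1, 57), (6, 24), (7, 63), (11, 22)])
v12: WRITE b=11  (b history now [(1, 57), (6, 24), (7, 63), (11, 22), (12, 11)])
v13: WRITE a=65  (a history now [(2, 39), (3, 5), (4, 50), (5, 1), (8, 8), (9, 56), (10, 61), (13, 65)])
v14: WRITE b=64  (b history now [(1, 57), (6, 24), (7, 63), (11, 22), (12, 11), (14, 64)])
v15: WRITE b=63  (b history now [(1, 57), (6, 24), (7, 63), (11, 22), (12, 11), (14, 64), (15, 63)])
v16: WRITE b=19  (b history now [(1, 57), (6, 24), (7, 63), (11, 22), (12, 11), (14, 64), (15, 63), (16, 19)])
v17: WRITE b=24  (b history now [(1, 57), (6, 24), (7, 63), (11, 22), (12, 11), (14, 64), (15, 63), (16, 19), (17, 24)])
Read results in order: ['39', '57', '57']
NONE count = 0

Answer: 0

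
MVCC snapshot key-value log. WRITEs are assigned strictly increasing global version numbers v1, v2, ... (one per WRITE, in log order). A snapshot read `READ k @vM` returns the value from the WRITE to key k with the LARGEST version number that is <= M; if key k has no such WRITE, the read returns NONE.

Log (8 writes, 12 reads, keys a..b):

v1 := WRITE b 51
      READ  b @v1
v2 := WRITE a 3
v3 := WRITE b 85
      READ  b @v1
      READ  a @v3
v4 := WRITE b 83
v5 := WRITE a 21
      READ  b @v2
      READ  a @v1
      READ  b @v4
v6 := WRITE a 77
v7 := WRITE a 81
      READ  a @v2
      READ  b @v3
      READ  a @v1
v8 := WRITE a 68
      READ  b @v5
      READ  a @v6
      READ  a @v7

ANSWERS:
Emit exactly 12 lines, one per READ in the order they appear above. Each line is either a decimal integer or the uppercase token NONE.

Answer: 51
51
3
51
NONE
83
3
85
NONE
83
77
81

Derivation:
v1: WRITE b=51  (b history now [(1, 51)])
READ b @v1: history=[(1, 51)] -> pick v1 -> 51
v2: WRITE a=3  (a history now [(2, 3)])
v3: WRITE b=85  (b history now [(1, 51), (3, 85)])
READ b @v1: history=[(1, 51), (3, 85)] -> pick v1 -> 51
READ a @v3: history=[(2, 3)] -> pick v2 -> 3
v4: WRITE b=83  (b history now [(1, 51), (3, 85), (4, 83)])
v5: WRITE a=21  (a history now [(2, 3), (5, 21)])
READ b @v2: history=[(1, 51), (3, 85), (4, 83)] -> pick v1 -> 51
READ a @v1: history=[(2, 3), (5, 21)] -> no version <= 1 -> NONE
READ b @v4: history=[(1, 51), (3, 85), (4, 83)] -> pick v4 -> 83
v6: WRITE a=77  (a history now [(2, 3), (5, 21), (6, 77)])
v7: WRITE a=81  (a history now [(2, 3), (5, 21), (6, 77), (7, 81)])
READ a @v2: history=[(2, 3), (5, 21), (6, 77), (7, 81)] -> pick v2 -> 3
READ b @v3: history=[(1, 51), (3, 85), (4, 83)] -> pick v3 -> 85
READ a @v1: history=[(2, 3), (5, 21), (6, 77), (7, 81)] -> no version <= 1 -> NONE
v8: WRITE a=68  (a history now [(2, 3), (5, 21), (6, 77), (7, 81), (8, 68)])
READ b @v5: history=[(1, 51), (3, 85), (4, 83)] -> pick v4 -> 83
READ a @v6: history=[(2, 3), (5, 21), (6, 77), (7, 81), (8, 68)] -> pick v6 -> 77
READ a @v7: history=[(2, 3), (5, 21), (6, 77), (7, 81), (8, 68)] -> pick v7 -> 81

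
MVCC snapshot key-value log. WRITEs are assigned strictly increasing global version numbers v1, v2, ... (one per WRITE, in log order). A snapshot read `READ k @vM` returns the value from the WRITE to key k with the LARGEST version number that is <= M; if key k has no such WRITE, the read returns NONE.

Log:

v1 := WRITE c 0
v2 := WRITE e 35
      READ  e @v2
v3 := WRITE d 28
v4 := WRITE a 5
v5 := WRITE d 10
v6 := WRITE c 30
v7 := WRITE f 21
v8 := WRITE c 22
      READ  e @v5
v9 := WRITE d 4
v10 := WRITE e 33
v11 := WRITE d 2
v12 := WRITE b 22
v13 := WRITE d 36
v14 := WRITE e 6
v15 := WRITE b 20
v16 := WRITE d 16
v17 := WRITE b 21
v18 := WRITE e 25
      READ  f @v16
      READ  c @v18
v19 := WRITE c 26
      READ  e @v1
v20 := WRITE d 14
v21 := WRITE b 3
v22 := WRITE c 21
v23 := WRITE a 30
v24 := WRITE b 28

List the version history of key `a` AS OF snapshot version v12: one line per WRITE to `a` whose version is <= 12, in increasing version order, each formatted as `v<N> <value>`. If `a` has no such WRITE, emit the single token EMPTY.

Scan writes for key=a with version <= 12:
  v1 WRITE c 0 -> skip
  v2 WRITE e 35 -> skip
  v3 WRITE d 28 -> skip
  v4 WRITE a 5 -> keep
  v5 WRITE d 10 -> skip
  v6 WRITE c 30 -> skip
  v7 WRITE f 21 -> skip
  v8 WRITE c 22 -> skip
  v9 WRITE d 4 -> skip
  v10 WRITE e 33 -> skip
  v11 WRITE d 2 -> skip
  v12 WRITE b 22 -> skip
  v13 WRITE d 36 -> skip
  v14 WRITE e 6 -> skip
  v15 WRITE b 20 -> skip
  v16 WRITE d 16 -> skip
  v17 WRITE b 21 -> skip
  v18 WRITE e 25 -> skip
  v19 WRITE c 26 -> skip
  v20 WRITE d 14 -> skip
  v21 WRITE b 3 -> skip
  v22 WRITE c 21 -> skip
  v23 WRITE a 30 -> drop (> snap)
  v24 WRITE b 28 -> skip
Collected: [(4, 5)]

Answer: v4 5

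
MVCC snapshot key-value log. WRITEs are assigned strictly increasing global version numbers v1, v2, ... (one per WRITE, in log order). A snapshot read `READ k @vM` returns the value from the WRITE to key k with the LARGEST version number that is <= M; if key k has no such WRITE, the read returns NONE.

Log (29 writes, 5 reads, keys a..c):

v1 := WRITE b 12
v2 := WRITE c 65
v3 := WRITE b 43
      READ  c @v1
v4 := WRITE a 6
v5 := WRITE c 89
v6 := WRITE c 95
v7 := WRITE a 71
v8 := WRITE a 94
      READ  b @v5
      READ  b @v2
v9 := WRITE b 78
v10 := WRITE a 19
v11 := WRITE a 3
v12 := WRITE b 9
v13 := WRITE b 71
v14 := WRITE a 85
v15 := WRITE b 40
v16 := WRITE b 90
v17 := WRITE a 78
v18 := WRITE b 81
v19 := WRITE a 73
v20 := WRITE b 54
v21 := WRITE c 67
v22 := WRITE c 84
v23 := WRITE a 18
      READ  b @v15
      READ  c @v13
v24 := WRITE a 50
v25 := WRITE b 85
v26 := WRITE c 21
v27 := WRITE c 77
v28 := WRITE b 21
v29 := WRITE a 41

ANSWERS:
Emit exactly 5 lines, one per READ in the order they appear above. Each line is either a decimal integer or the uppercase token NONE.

v1: WRITE b=12  (b history now [(1, 12)])
v2: WRITE c=65  (c history now [(2, 65)])
v3: WRITE b=43  (b history now [(1, 12), (3, 43)])
READ c @v1: history=[(2, 65)] -> no version <= 1 -> NONE
v4: WRITE a=6  (a history now [(4, 6)])
v5: WRITE c=89  (c history now [(2, 65), (5, 89)])
v6: WRITE c=95  (c history now [(2, 65), (5, 89), (6, 95)])
v7: WRITE a=71  (a history now [(4, 6), (7, 71)])
v8: WRITE a=94  (a history now [(4, 6), (7, 71), (8, 94)])
READ b @v5: history=[(1, 12), (3, 43)] -> pick v3 -> 43
READ b @v2: history=[(1, 12), (3, 43)] -> pick v1 -> 12
v9: WRITE b=78  (b history now [(1, 12), (3, 43), (9, 78)])
v10: WRITE a=19  (a history now [(4, 6), (7, 71), (8, 94), (10, 19)])
v11: WRITE a=3  (a history now [(4, 6), (7, 71), (8, 94), (10, 19), (11, 3)])
v12: WRITE b=9  (b history now [(1, 12), (3, 43), (9, 78), (12, 9)])
v13: WRITE b=71  (b history now [(1, 12), (3, 43), (9, 78), (12, 9), (13, 71)])
v14: WRITE a=85  (a history now [(4, 6), (7, 71), (8, 94), (10, 19), (11, 3), (14, 85)])
v15: WRITE b=40  (b history now [(1, 12), (3, 43), (9, 78), (12, 9), (13, 71), (15, 40)])
v16: WRITE b=90  (b history now [(1, 12), (3, 43), (9, 78), (12, 9), (13, 71), (15, 40), (16, 90)])
v17: WRITE a=78  (a history now [(4, 6), (7, 71), (8, 94), (10, 19), (11, 3), (14, 85), (17, 78)])
v18: WRITE b=81  (b history now [(1, 12), (3, 43), (9, 78), (12, 9), (13, 71), (15, 40), (16, 90), (18, 81)])
v19: WRITE a=73  (a history now [(4, 6), (7, 71), (8, 94), (10, 19), (11, 3), (14, 85), (17, 78), (19, 73)])
v20: WRITE b=54  (b history now [(1, 12), (3, 43), (9, 78), (12, 9), (13, 71), (15, 40), (16, 90), (18, 81), (20, 54)])
v21: WRITE c=67  (c history now [(2, 65), (5, 89), (6, 95), (21, 67)])
v22: WRITE c=84  (c history now [(2, 65), (5, 89), (6, 95), (21, 67), (22, 84)])
v23: WRITE a=18  (a history now [(4, 6), (7, 71), (8, 94), (10, 19), (11, 3), (14, 85), (17, 78), (19, 73), (23, 18)])
READ b @v15: history=[(1, 12), (3, 43), (9, 78), (12, 9), (13, 71), (15, 40), (16, 90), (18, 81), (20, 54)] -> pick v15 -> 40
READ c @v13: history=[(2, 65), (5, 89), (6, 95), (21, 67), (22, 84)] -> pick v6 -> 95
v24: WRITE a=50  (a history now [(4, 6), (7, 71), (8, 94), (10, 19), (11, 3), (14, 85), (17, 78), (19, 73), (23, 18), (24, 50)])
v25: WRITE b=85  (b history now [(1, 12), (3, 43), (9, 78), (12, 9), (13, 71), (15, 40), (16, 90), (18, 81), (20, 54), (25, 85)])
v26: WRITE c=21  (c history now [(2, 65), (5, 89), (6, 95), (21, 67), (22, 84), (26, 21)])
v27: WRITE c=77  (c history now [(2, 65), (5, 89), (6, 95), (21, 67), (22, 84), (26, 21), (27, 77)])
v28: WRITE b=21  (b history now [(1, 12), (3, 43), (9, 78), (12, 9), (13, 71), (15, 40), (16, 90), (18, 81), (20, 54), (25, 85), (28, 21)])
v29: WRITE a=41  (a history now [(4, 6), (7, 71), (8, 94), (10, 19), (11, 3), (14, 85), (17, 78), (19, 73), (23, 18), (24, 50), (29, 41)])

Answer: NONE
43
12
40
95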